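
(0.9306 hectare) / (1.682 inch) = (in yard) 1 hectare = 10000 m^2, so 0.9306 hectare = 0.9306 * 10000 = 9306 m^2. 1 inch = 0.0254 m, so 1.682 inch = 1.682 * 0.0254 = 0.0427228 m. Combine: 9306 m^2 / 0.0427228 m = 217822.8 m. 1 yard = 0.9144 m, so 217822.8 m = 217822.8 / 0.9144 = 238213.91 yard ≈ 2.382e+05 yard (4 s.f.). Final answer: 2.382e+05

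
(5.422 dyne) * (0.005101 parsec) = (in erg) 1 dyne = 1e-05 N, so 5.422 dyne = 5.422 * 1e-05 = 5.422e-05 N. 1 parsec = 3.0856776e+16 m, so 0.005101 parsec = 0.005101 * 3.0856776e+16 = 1.5740041e+14 m. Combine: 5.422e-05 N * 1.5740041e+14 m = 8.5342504e+09 J. 1 erg = 1e-07 J, so 8.5342504e+09 J = 8.5342504e+09 / 1e-07 = 8.5342504e+16 erg ≈ 8.534e+16 erg (4 s.f.). Final answer: 8.534e+16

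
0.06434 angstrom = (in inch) 2.533e-10. Check: 1 angstrom = 1e-10 m, so 0.06434 angstrom = 0.06434 * 1e-10 = 6.434e-12 m. 1 inch = 0.0254 m, so 6.434e-12 m = 6.434e-12 / 0.0254 = 2.5330709e-10 inch ≈ 2.533e-10 inch (4 s.f.).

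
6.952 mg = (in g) 0.006952. Check: 1 mg = 1e-06 kg, so 6.952 mg = 6.952 * 1e-06 = 6.952e-06 kg. 1 g = 0.001 kg, so 6.952e-06 kg = 6.952e-06 / 0.001 = 0.006952 g.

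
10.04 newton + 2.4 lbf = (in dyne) 2.072e+06. Check: 10.04 newton = 10.04 N. 1 lbf = 4.4482216 N, so 2.4 lbf = 2.4 * 4.4482216 = 10.675732 N. Sum: 10.04 + 10.675732 = 20.715732 N. 1 dyne = 1e-05 N, so 20.715732 N = 20.715732 / 1e-05 = 2071573.2 dyne ≈ 2.072e+06 dyne (4 s.f.).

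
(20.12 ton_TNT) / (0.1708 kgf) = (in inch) 1.979e+12. Check: 1 ton_TNT = 4.184e+09 J, so 20.12 ton_TNT = 20.12 * 4.184e+09 = 8.418208e+10 J. 1 kgf = 9.80665 N, so 0.1708 kgf = 0.1708 * 9.80665 = 1.6749758 N. Combine: 8.418208e+10 J / 1.6749758 N = 5.0258684e+10 m. 1 inch = 0.0254 m, so 5.0258684e+10 m = 5.0258684e+10 / 0.0254 = 1.9786883e+12 inch ≈ 1.979e+12 inch (4 s.f.).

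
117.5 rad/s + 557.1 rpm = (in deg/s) 117.5 rad/s is already in rad/s. 1 rpm = 0.10471976 rad/s, so 557.1 rpm = 557.1 * 0.10471976 = 58.339376 rad/s. Sum: 117.5 + 58.339376 = 175.83938 rad/s. 1 deg/s = 0.017453293 rad/s, so 175.83938 rad/s = 175.83938 / 0.017453293 = 10074.854 deg/s ≈ 1.007e+04 deg/s (4 s.f.). Final answer: 1.007e+04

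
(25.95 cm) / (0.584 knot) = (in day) 1 cm = 0.01 m, so 25.95 cm = 25.95 * 0.01 = 0.2595 m. 1 knot = 0.51444444 m/s, so 0.584 knot = 0.584 * 0.51444444 = 0.30043556 m/s. Combine: 0.2595 m / 0.30043556 m/s = 0.86374597 s. 1 day = 86400 s, so 0.86374597 s = 0.86374597 / 86400 = 9.9970598e-06 day ≈ 9.997e-06 day (4 s.f.). Final answer: 9.997e-06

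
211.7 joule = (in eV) 1.321e+21. Check: 211.7 joule = 211.7 J. 1 eV = 1.6021766e-19 J, so 211.7 J = 211.7 / 1.6021766e-19 = 1.3213275e+21 eV ≈ 1.321e+21 eV (4 s.f.).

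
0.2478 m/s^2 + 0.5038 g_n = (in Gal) 0.2478 m/s^2 is already in m/s^2. 1 g_n = 9.80665 m/s^2, so 0.5038 g_n = 0.5038 * 9.80665 = 4.9405903 m/s^2. Sum: 0.2478 + 4.9405903 = 5.1883903 m/s^2. 1 Gal = 0.01 m/s^2, so 5.1883903 m/s^2 = 5.1883903 / 0.01 = 518.83903 Gal ≈ 518.8 Gal (4 s.f.). Final answer: 518.8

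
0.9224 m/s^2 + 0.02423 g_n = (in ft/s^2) 0.9224 m/s^2 is already in m/s^2. 1 g_n = 9.80665 m/s^2, so 0.02423 g_n = 0.02423 * 9.80665 = 0.23761513 m/s^2. Sum: 0.9224 + 0.23761513 = 1.1600151 m/s^2. 1 ft/s^2 = 0.3048 m/s^2, so 1.1600151 m/s^2 = 1.1600151 / 0.3048 = 3.8058239 ft/s^2 ≈ 3.806 ft/s^2 (4 s.f.). Final answer: 3.806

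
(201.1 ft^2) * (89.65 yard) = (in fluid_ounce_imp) 5.39e+07. Check: 1 ft^2 = 0.09290304 m^2, so 201.1 ft^2 = 201.1 * 0.09290304 = 18.682801 m^2. 1 yard = 0.9144 m, so 89.65 yard = 89.65 * 0.9144 = 81.97596 m. Combine: 18.682801 m^2 * 81.97596 m = 1531.5406 m^3. 1 fluid_ounce_imp = 2.8413063e-05 m^3, so 1531.5406 m^3 = 1531.5406 / 2.8413063e-05 = 53902693 fluid_ounce_imp ≈ 5.39e+07 fluid_ounce_imp (4 s.f.).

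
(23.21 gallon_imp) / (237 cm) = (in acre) 1 gallon_imp = 0.00454609 m^3, so 23.21 gallon_imp = 23.21 * 0.00454609 = 0.10551475 m^3. 1 cm = 0.01 m, so 237 cm = 237 * 0.01 = 2.37 m. Combine: 0.10551475 m^3 / 2.37 m = 0.044520991 m^2. 1 acre = 4046.8564 m^2, so 0.044520991 m^2 = 0.044520991 / 4046.8564 = 1.1001376e-05 acre ≈ 1.1e-05 acre (4 s.f.). Final answer: 1.1e-05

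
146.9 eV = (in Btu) 2.231e-20. Check: 1 eV = 1.6021766e-19 J, so 146.9 eV = 146.9 * 1.6021766e-19 = 2.3535975e-17 J. 1 Btu = 1055.0559 J, so 2.3535975e-17 J = 2.3535975e-17 / 1055.0559 = 2.23078e-20 Btu ≈ 2.231e-20 Btu (4 s.f.).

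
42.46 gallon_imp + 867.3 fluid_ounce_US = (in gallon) 57.77. Check: 1 gallon_imp = 0.00454609 m^3, so 42.46 gallon_imp = 42.46 * 0.00454609 = 0.19302698 m^3. 1 fluid_ounce_US = 2.957353e-05 m^3, so 867.3 fluid_ounce_US = 867.3 * 2.957353e-05 = 0.025649122 m^3. Sum: 0.19302698 + 0.025649122 = 0.2186761 m^3. 1 gallon = 0.0037854118 m^3, so 0.2186761 m^3 = 0.2186761 / 0.0037854118 = 57.768115 gallon ≈ 57.77 gallon (4 s.f.).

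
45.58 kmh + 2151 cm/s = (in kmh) 123. Check: 1 kmh = 0.27777778 m/s, so 45.58 kmh = 45.58 * 0.27777778 = 12.661111 m/s. 1 cm/s = 0.01 m/s, so 2151 cm/s = 2151 * 0.01 = 21.51 m/s. Sum: 12.661111 + 21.51 = 34.171111 m/s. 1 kmh = 0.27777778 m/s, so 34.171111 m/s = 34.171111 / 0.27777778 = 123.016 kmh ≈ 123 kmh (4 s.f.).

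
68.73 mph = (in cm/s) 3073. Check: 1 mph = 0.44704 m/s, so 68.73 mph = 68.73 * 0.44704 = 30.725059 m/s. 1 cm/s = 0.01 m/s, so 30.725059 m/s = 30.725059 / 0.01 = 3072.5059 cm/s ≈ 3073 cm/s (4 s.f.).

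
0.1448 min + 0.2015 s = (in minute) 0.1482. Check: 1 min = 60 s, so 0.1448 min = 0.1448 * 60 = 8.688 s. 0.2015 s is already in s. Sum: 8.688 + 0.2015 = 8.8895 s. 1 minute = 60 s, so 8.8895 s = 8.8895 / 60 = 0.14815833 minute ≈ 0.1482 minute (4 s.f.).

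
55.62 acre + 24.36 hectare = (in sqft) 5.045e+06. Check: 1 acre = 4046.8564 m^2, so 55.62 acre = 55.62 * 4046.8564 = 225086.15 m^2. 1 hectare = 10000 m^2, so 24.36 hectare = 24.36 * 10000 = 243600 m^2. Sum: 225086.15 + 243600 = 468686.15 m^2. 1 sqft = 0.09290304 m^2, so 468686.15 m^2 = 468686.15 / 0.09290304 = 5044895.8 sqft ≈ 5.045e+06 sqft (4 s.f.).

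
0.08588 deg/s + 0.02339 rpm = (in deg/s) 0.2262. Check: 1 deg/s = 0.017453293 rad/s, so 0.08588 deg/s = 0.08588 * 0.017453293 = 0.0014988888 rad/s. 1 rpm = 0.10471976 rad/s, so 0.02339 rpm = 0.02339 * 0.10471976 = 0.0024493951 rad/s. Sum: 0.0014988888 + 0.0024493951 = 0.0039482838 rad/s. 1 deg/s = 0.017453293 rad/s, so 0.0039482838 rad/s = 0.0039482838 / 0.017453293 = 0.22622 deg/s ≈ 0.2262 deg/s (4 s.f.).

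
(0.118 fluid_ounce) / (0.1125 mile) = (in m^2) 1 fluid_ounce = 2.957353e-05 m^3, so 0.118 fluid_ounce = 0.118 * 2.957353e-05 = 3.4896765e-06 m^3. 1 mile = 1609.344 m, so 0.1125 mile = 0.1125 * 1609.344 = 181.0512 m. Combine: 3.4896765e-06 m^3 / 181.0512 m = 1.9274528e-08 m^2. Result: 1.9274528e-08 m^2 ≈ 1.927e-08 m^2 (4 s.f.). Final answer: 1.927e-08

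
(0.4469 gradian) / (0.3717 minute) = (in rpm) 1 gradian = 0.015707963 rad, so 0.4469 gradian = 0.4469 * 0.015707963 = 0.0070198888 rad. 1 minute = 60 s, so 0.3717 minute = 0.3717 * 60 = 22.302 s. Combine: 0.0070198888 rad / 22.302 s = 0.00031476499 rad/s. 1 rpm = 0.10471976 rad/s, so 0.00031476499 rad/s = 0.00031476499 / 0.10471976 = 0.0030057842 rpm ≈ 0.003006 rpm (4 s.f.). Final answer: 0.003006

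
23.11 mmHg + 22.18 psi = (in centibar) 1 mmHg = 133.32237 Pa, so 23.11 mmHg = 23.11 * 133.32237 = 3081.0799 Pa. 1 psi = 6894.7573 Pa, so 22.18 psi = 22.18 * 6894.7573 = 152925.72 Pa. Sum: 3081.0799 + 152925.72 = 156006.8 Pa. 1 centibar = 1000 Pa, so 156006.8 Pa = 156006.8 / 1000 = 156.0068 centibar ≈ 156 centibar (4 s.f.). Final answer: 156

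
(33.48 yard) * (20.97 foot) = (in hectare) 1 yard = 0.9144 m, so 33.48 yard = 33.48 * 0.9144 = 30.614112 m. 1 foot = 0.3048 m, so 20.97 foot = 20.97 * 0.3048 = 6.391656 m. Combine: 30.614112 m * 6.391656 m = 195.67487 m^2. 1 hectare = 10000 m^2, so 195.67487 m^2 = 195.67487 / 10000 = 0.019567487 hectare ≈ 0.01957 hectare (4 s.f.). Final answer: 0.01957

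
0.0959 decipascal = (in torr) 7.193e-05. Check: 1 decipascal = 0.1 Pa, so 0.0959 decipascal = 0.0959 * 0.1 = 0.00959 Pa. 1 torr = 133.32237 Pa, so 0.00959 Pa = 0.00959 / 133.32237 = 7.1930915e-05 torr ≈ 7.193e-05 torr (4 s.f.).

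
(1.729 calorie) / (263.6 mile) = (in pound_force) 3.834e-06. Check: 1 calorie = 4.184 J, so 1.729 calorie = 1.729 * 4.184 = 7.234136 J. 1 mile = 1609.344 m, so 263.6 mile = 263.6 * 1609.344 = 424223.08 m. Combine: 7.234136 J / 424223.08 m = 1.705267e-05 N. 1 pound_force = 4.4482216 N, so 1.705267e-05 N = 1.705267e-05 / 4.4482216 = 3.8335926e-06 pound_force ≈ 3.834e-06 pound_force (4 s.f.).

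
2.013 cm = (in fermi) 1 cm = 0.01 m, so 2.013 cm = 2.013 * 0.01 = 0.02013 m. 1 fermi = 1e-15 m, so 0.02013 m = 0.02013 / 1e-15 = 2.013e+13 fermi. Final answer: 2.013e+13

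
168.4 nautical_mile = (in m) 3.119e+05. Check: 1 nautical_mile = 1852 m, so 168.4 nautical_mile = 168.4 * 1852 = 311876.8 m. Result: 311876.8 m ≈ 3.119e+05 m (4 s.f.).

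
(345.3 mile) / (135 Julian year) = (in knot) 0.0002536. Check: 1 mile = 1609.344 m, so 345.3 mile = 345.3 * 1609.344 = 555706.48 m. 1 Julian year = 31557600 s, so 135 Julian year = 135 * 31557600 = 4.260276e+09 s. Combine: 555706.48 m / 4.260276e+09 s = 0.00013043908 m/s. 1 knot = 0.51444444 m/s, so 0.00013043908 m/s = 0.00013043908 / 0.51444444 = 0.00025355329 knot ≈ 0.0002536 knot (4 s.f.).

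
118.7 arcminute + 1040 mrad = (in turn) 1 arcminute = 0.00029088821 rad, so 118.7 arcminute = 118.7 * 0.00029088821 = 0.03452843 rad. 1 mrad = 0.001 rad, so 1040 mrad = 1040 * 0.001 = 1.04 rad. Sum: 0.03452843 + 1.04 = 1.0745284 rad. 1 turn = 6.2831853 rad, so 1.0745284 rad = 1.0745284 / 6.2831853 = 0.17101651 turn ≈ 0.171 turn (4 s.f.). Final answer: 0.171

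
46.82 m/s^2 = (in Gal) 4682. Check: 1 Gal = 0.01 m/s^2, so 46.82 m/s^2 = 46.82 / 0.01 = 4682 Gal.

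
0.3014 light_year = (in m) 2.851e+15. Check: 1 light_year = 9.4607305e+15 m, so 0.3014 light_year = 0.3014 * 9.4607305e+15 = 2.8514642e+15 m. Result: 2.8514642e+15 m ≈ 2.851e+15 m (4 s.f.).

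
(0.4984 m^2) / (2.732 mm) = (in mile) 0.4984 m^2 is already in m^2. 1 mm = 0.001 m, so 2.732 mm = 2.732 * 0.001 = 0.002732 m. Combine: 0.4984 m^2 / 0.002732 m = 182.43045 m. 1 mile = 1609.344 m, so 182.43045 m = 182.43045 / 1609.344 = 0.11335703 mile ≈ 0.1134 mile (4 s.f.). Final answer: 0.1134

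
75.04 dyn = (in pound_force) 0.0001687. Check: 1 dyn = 1e-05 N, so 75.04 dyn = 75.04 * 1e-05 = 0.0007504 N. 1 pound_force = 4.4482216 N, so 0.0007504 N = 0.0007504 / 4.4482216 = 0.00016869663 pound_force ≈ 0.0001687 pound_force (4 s.f.).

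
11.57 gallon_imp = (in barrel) 0.3308. Check: 1 gallon_imp = 0.00454609 m^3, so 11.57 gallon_imp = 11.57 * 0.00454609 = 0.052598261 m^3. 1 barrel = 0.15898729 m^3, so 0.052598261 m^3 = 0.052598261 / 0.15898729 = 0.33083311 barrel ≈ 0.3308 barrel (4 s.f.).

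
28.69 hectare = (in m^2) 1 hectare = 10000 m^2, so 28.69 hectare = 28.69 * 10000 = 286900 m^2. Result: 286900 m^2 ≈ 2.869e+05 m^2 (4 s.f.). Final answer: 2.869e+05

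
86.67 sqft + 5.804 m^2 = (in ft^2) 1 sqft = 0.09290304 m^2, so 86.67 sqft = 86.67 * 0.09290304 = 8.0519065 m^2. 5.804 m^2 is already in m^2. Sum: 8.0519065 + 5.804 = 13.855906 m^2. 1 ft^2 = 0.09290304 m^2, so 13.855906 m^2 = 13.855906 / 0.09290304 = 149.14374 ft^2 ≈ 149.1 ft^2 (4 s.f.). Final answer: 149.1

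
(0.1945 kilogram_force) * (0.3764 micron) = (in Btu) 1 kilogram_force = 9.80665 N, so 0.1945 kilogram_force = 0.1945 * 9.80665 = 1.9073934 N. 1 micron = 1e-06 m, so 0.3764 micron = 0.3764 * 1e-06 = 3.764e-07 m. Combine: 1.9073934 N * 3.764e-07 m = 7.1794289e-07 J. 1 Btu = 1055.0559 J, so 7.1794289e-07 J = 7.1794289e-07 / 1055.0559 = 6.8047856e-10 Btu ≈ 6.805e-10 Btu (4 s.f.). Final answer: 6.805e-10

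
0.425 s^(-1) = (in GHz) 0.425 s^(-1) = 0.425 Hz. 1 GHz = 1e+09 Hz, so 0.425 Hz = 0.425 / 1e+09 = 4.25e-10 GHz. Final answer: 4.25e-10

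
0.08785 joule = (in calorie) 0.08785 joule = 0.08785 J. 1 calorie = 4.184 J, so 0.08785 J = 0.08785 / 4.184 = 0.020996654 calorie ≈ 0.021 calorie (4 s.f.). Final answer: 0.021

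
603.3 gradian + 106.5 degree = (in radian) 11.34. Check: 1 gradian = 0.015707963 rad, so 603.3 gradian = 603.3 * 0.015707963 = 9.4766142 rad. 1 degree = 0.017453293 rad, so 106.5 degree = 106.5 * 0.017453293 = 1.8587757 rad. Sum: 9.4766142 + 1.8587757 = 11.33539 rad. 11.33539 rad = 11.33539 radian ≈ 11.34 radian (4 s.f.).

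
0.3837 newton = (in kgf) 0.03913. Check: 0.3837 newton = 0.3837 N. 1 kgf = 9.80665 N, so 0.3837 N = 0.3837 / 9.80665 = 0.039126511 kgf ≈ 0.03913 kgf (4 s.f.).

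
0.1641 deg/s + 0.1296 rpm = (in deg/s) 1 deg/s = 0.017453293 rad/s, so 0.1641 deg/s = 0.1641 * 0.017453293 = 0.0028640853 rad/s. 1 rpm = 0.10471976 rad/s, so 0.1296 rpm = 0.1296 * 0.10471976 = 0.01357168 rad/s. Sum: 0.0028640853 + 0.01357168 = 0.016435766 rad/s. 1 deg/s = 0.017453293 rad/s, so 0.016435766 rad/s = 0.016435766 / 0.017453293 = 0.9417 deg/s. Final answer: 0.9417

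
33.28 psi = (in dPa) 1 psi = 6894.7573 Pa, so 33.28 psi = 33.28 * 6894.7573 = 229457.52 Pa. 1 dPa = 0.1 Pa, so 229457.52 Pa = 229457.52 / 0.1 = 2294575.2 dPa ≈ 2.295e+06 dPa (4 s.f.). Final answer: 2.295e+06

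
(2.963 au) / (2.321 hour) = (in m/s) 5.305e+07. Check: 1 au = 1.4959787e+11 m, so 2.963 au = 2.963 * 1.4959787e+11 = 4.4325849e+11 m. 1 hour = 3600 s, so 2.321 hour = 2.321 * 3600 = 8355.6 s. Combine: 4.4325849e+11 m / 8355.6 s = 53049271 m/s. Result: 53049271 m/s ≈ 5.305e+07 m/s (4 s.f.).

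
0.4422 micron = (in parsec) 1 micron = 1e-06 m, so 0.4422 micron = 0.4422 * 1e-06 = 4.422e-07 m. 1 parsec = 3.0856776e+16 m, so 4.422e-07 m = 4.422e-07 / 3.0856776e+16 = 1.4330726e-23 parsec ≈ 1.433e-23 parsec (4 s.f.). Final answer: 1.433e-23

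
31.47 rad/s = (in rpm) 300.5. Check: 1 rpm = 0.10471976 rad/s, so 31.47 rad/s = 31.47 / 0.10471976 = 300.51636 rpm ≈ 300.5 rpm (4 s.f.).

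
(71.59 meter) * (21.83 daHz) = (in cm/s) 1.563e+06. Check: 71.59 meter = 71.59 m. 1 daHz = 10 Hz, so 21.83 daHz = 21.83 * 10 = 218.3 Hz. Combine: 71.59 m * 218.3 Hz = 15628.097 m/s. 1 cm/s = 0.01 m/s, so 15628.097 m/s = 15628.097 / 0.01 = 1562809.7 cm/s ≈ 1.563e+06 cm/s (4 s.f.).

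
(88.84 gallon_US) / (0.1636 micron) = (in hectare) 205.6. Check: 1 gallon_US = 0.0037854118 m^3, so 88.84 gallon_US = 88.84 * 0.0037854118 = 0.33629598 m^3. 1 micron = 1e-06 m, so 0.1636 micron = 0.1636 * 1e-06 = 1.636e-07 m. Combine: 0.33629598 m^3 / 1.636e-07 m = 2055598.9 m^2. 1 hectare = 10000 m^2, so 2055598.9 m^2 = 2055598.9 / 10000 = 205.55989 hectare ≈ 205.6 hectare (4 s.f.).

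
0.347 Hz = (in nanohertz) 3.47e+08. Check: 1 nanohertz = 1e-09 Hz, so 0.347 Hz = 0.347 / 1e-09 = 3.47e+08 nanohertz.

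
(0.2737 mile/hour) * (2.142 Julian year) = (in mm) 8.271e+09. Check: 1 mile/hour = 0.44704 m/s, so 0.2737 mile/hour = 0.2737 * 0.44704 = 0.12235485 m/s. 1 Julian year = 31557600 s, so 2.142 Julian year = 2.142 * 31557600 = 67596379 s. Combine: 0.12235485 m/s * 67596379 s = 8270744.7 m. 1 mm = 0.001 m, so 8270744.7 m = 8270744.7 / 0.001 = 8.2707447e+09 mm ≈ 8.271e+09 mm (4 s.f.).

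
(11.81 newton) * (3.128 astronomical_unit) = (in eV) 3.449e+31. Check: 11.81 newton = 11.81 N. 1 astronomical_unit = 1.4959787e+11 m, so 3.128 astronomical_unit = 3.128 * 1.4959787e+11 = 4.6794214e+11 m. Combine: 11.81 N * 4.6794214e+11 m = 5.5263967e+12 J. 1 eV = 1.6021766e-19 J, so 5.5263967e+12 J = 5.5263967e+12 / 1.6021766e-19 = 3.4493055e+31 eV ≈ 3.449e+31 eV (4 s.f.).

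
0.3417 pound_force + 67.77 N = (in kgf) 7.066. Check: 1 pound_force = 4.4482216 N, so 0.3417 pound_force = 0.3417 * 4.4482216 = 1.5199573 N. 67.77 N is already in N. Sum: 1.5199573 + 67.77 = 69.289957 N. 1 kgf = 9.80665 N, so 69.289957 N = 69.289957 / 9.80665 = 7.0656093 kgf ≈ 7.066 kgf (4 s.f.).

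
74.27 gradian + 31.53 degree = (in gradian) 109.3. Check: 1 gradian = 0.015707963 rad, so 74.27 gradian = 74.27 * 0.015707963 = 1.1666304 rad. 1 degree = 0.017453293 rad, so 31.53 degree = 31.53 * 0.017453293 = 0.55030231 rad. Sum: 1.1666304 + 0.55030231 = 1.7169327 rad. 1 gradian = 0.015707963 rad, so 1.7169327 rad = 1.7169327 / 0.015707963 = 109.30333 gradian ≈ 109.3 gradian (4 s.f.).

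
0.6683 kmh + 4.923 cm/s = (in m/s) 0.2349. Check: 1 kmh = 0.27777778 m/s, so 0.6683 kmh = 0.6683 * 0.27777778 = 0.18563889 m/s. 1 cm/s = 0.01 m/s, so 4.923 cm/s = 4.923 * 0.01 = 0.04923 m/s. Sum: 0.18563889 + 0.04923 = 0.23486889 m/s. Result: 0.23486889 m/s ≈ 0.2349 m/s (4 s.f.).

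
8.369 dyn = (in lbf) 1 dyn = 1e-05 N, so 8.369 dyn = 8.369 * 1e-05 = 8.369e-05 N. 1 lbf = 4.4482216 N, so 8.369e-05 N = 8.369e-05 / 4.4482216 = 1.881426e-05 lbf ≈ 1.881e-05 lbf (4 s.f.). Final answer: 1.881e-05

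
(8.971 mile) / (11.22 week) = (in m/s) 0.002128. Check: 1 mile = 1609.344 m, so 8.971 mile = 8.971 * 1609.344 = 14437.425 m. 1 week = 604800 s, so 11.22 week = 11.22 * 604800 = 6785856 s. Combine: 14437.425 m / 6785856 s = 0.0021275761 m/s. Result: 0.0021275761 m/s ≈ 0.002128 m/s (4 s.f.).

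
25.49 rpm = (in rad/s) 1 rpm = 0.10471976 rad/s, so 25.49 rpm = 25.49 * 0.10471976 = 2.6693066 rad/s. Result: 2.6693066 rad/s ≈ 2.669 rad/s (4 s.f.). Final answer: 2.669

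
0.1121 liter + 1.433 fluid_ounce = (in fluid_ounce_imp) 1 liter = 0.001 m^3, so 0.1121 liter = 0.1121 * 0.001 = 0.0001121 m^3. 1 fluid_ounce = 2.957353e-05 m^3, so 1.433 fluid_ounce = 1.433 * 2.957353e-05 = 4.2378868e-05 m^3. Sum: 0.0001121 + 4.2378868e-05 = 0.00015447887 m^3. 1 fluid_ounce_imp = 2.8413063e-05 m^3, so 0.00015447887 m^3 = 0.00015447887 / 2.8413063e-05 = 5.4368961 fluid_ounce_imp ≈ 5.437 fluid_ounce_imp (4 s.f.). Final answer: 5.437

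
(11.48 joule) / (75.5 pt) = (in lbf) 96.9. Check: 11.48 joule = 11.48 J. 1 pt = 0.00035277778 m, so 75.5 pt = 75.5 * 0.00035277778 = 0.026634722 m. Combine: 11.48 J / 0.026634722 m = 431.01632 N. 1 lbf = 4.4482216 N, so 431.01632 N = 431.01632 / 4.4482216 = 96.896324 lbf ≈ 96.9 lbf (4 s.f.).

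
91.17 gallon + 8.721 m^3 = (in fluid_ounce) 1 gallon = 0.0037854118 m^3, so 91.17 gallon = 91.17 * 0.0037854118 = 0.34511599 m^3. 8.721 m^3 is already in m^3. Sum: 0.34511599 + 8.721 = 9.066116 m^3. 1 fluid_ounce = 2.957353e-05 m^3, so 9.066116 m^3 = 9.066116 / 2.957353e-05 = 306561.85 fluid_ounce ≈ 3.066e+05 fluid_ounce (4 s.f.). Final answer: 3.066e+05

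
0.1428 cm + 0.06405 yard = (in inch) 2.362. Check: 1 cm = 0.01 m, so 0.1428 cm = 0.1428 * 0.01 = 0.001428 m. 1 yard = 0.9144 m, so 0.06405 yard = 0.06405 * 0.9144 = 0.05856732 m. Sum: 0.001428 + 0.05856732 = 0.05999532 m. 1 inch = 0.0254 m, so 0.05999532 m = 0.05999532 / 0.0254 = 2.3620205 inch ≈ 2.362 inch (4 s.f.).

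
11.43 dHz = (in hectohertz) 1 dHz = 0.1 Hz, so 11.43 dHz = 11.43 * 0.1 = 1.143 Hz. 1 hectohertz = 100 Hz, so 1.143 Hz = 1.143 / 100 = 0.01143 hectohertz. Final answer: 0.01143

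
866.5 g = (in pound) 1 g = 0.001 kg, so 866.5 g = 866.5 * 0.001 = 0.8665 kg. 1 pound = 0.45359237 kg, so 0.8665 kg = 0.8665 / 0.45359237 = 1.9103055 pound ≈ 1.91 pound (4 s.f.). Final answer: 1.91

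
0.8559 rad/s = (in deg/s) 49.04. Check: 1 deg/s = 0.017453293 rad/s, so 0.8559 rad/s = 0.8559 / 0.017453293 = 49.039458 deg/s ≈ 49.04 deg/s (4 s.f.).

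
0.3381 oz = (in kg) 0.009585. Check: 1 oz = 0.028349523 kg, so 0.3381 oz = 0.3381 * 0.028349523 = 0.0095849738 kg. Result: 0.0095849738 kg ≈ 0.009585 kg (4 s.f.).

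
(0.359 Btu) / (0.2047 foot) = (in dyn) 1 Btu = 1055.0559 J, so 0.359 Btu = 0.359 * 1055.0559 = 378.76505 J. 1 foot = 0.3048 m, so 0.2047 foot = 0.2047 * 0.3048 = 0.06239256 m. Combine: 378.76505 J / 0.06239256 m = 6070.6766 N. 1 dyn = 1e-05 N, so 6070.6766 N = 6070.6766 / 1e-05 = 6.0706766e+08 dyn ≈ 6.071e+08 dyn (4 s.f.). Final answer: 6.071e+08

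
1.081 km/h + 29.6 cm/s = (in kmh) 2.147. Check: 1 km/h = 0.27777778 m/s, so 1.081 km/h = 1.081 * 0.27777778 = 0.30027778 m/s. 1 cm/s = 0.01 m/s, so 29.6 cm/s = 29.6 * 0.01 = 0.296 m/s. Sum: 0.30027778 + 0.296 = 0.59627778 m/s. 1 kmh = 0.27777778 m/s, so 0.59627778 m/s = 0.59627778 / 0.27777778 = 2.1466 kmh ≈ 2.147 kmh (4 s.f.).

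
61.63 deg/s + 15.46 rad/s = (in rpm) 1 deg/s = 0.017453293 rad/s, so 61.63 deg/s = 61.63 * 0.017453293 = 1.0756464 rad/s. 15.46 rad/s is already in rad/s. Sum: 1.0756464 + 15.46 = 16.535646 rad/s. 1 rpm = 0.10471976 rad/s, so 16.535646 rad/s = 16.535646 / 0.10471976 = 157.90379 rpm ≈ 157.9 rpm (4 s.f.). Final answer: 157.9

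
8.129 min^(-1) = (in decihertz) 1.355. Check: 1 min^(-1) = 0.016666667 Hz, so 8.129 min^(-1) = 8.129 * 0.016666667 = 0.13548333 Hz. 1 decihertz = 0.1 Hz, so 0.13548333 Hz = 0.13548333 / 0.1 = 1.3548333 decihertz ≈ 1.355 decihertz (4 s.f.).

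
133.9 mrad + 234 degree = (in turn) 0.6713. Check: 1 mrad = 0.001 rad, so 133.9 mrad = 133.9 * 0.001 = 0.1339 rad. 1 degree = 0.017453293 rad, so 234 degree = 234 * 0.017453293 = 4.0840704 rad. Sum: 0.1339 + 4.0840704 = 4.2179704 rad. 1 turn = 6.2831853 rad, so 4.2179704 rad = 4.2179704 / 6.2831853 = 0.67131085 turn ≈ 0.6713 turn (4 s.f.).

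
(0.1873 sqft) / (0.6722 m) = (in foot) 1 sqft = 0.09290304 m^2, so 0.1873 sqft = 0.1873 * 0.09290304 = 0.017400739 m^2. 0.6722 m is already in m. Combine: 0.017400739 m^2 / 0.6722 m = 0.025886253 m. 1 foot = 0.3048 m, so 0.025886253 m = 0.025886253 / 0.3048 = 0.084928652 foot ≈ 0.08493 foot (4 s.f.). Final answer: 0.08493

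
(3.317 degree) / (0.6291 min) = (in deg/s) 0.08788. Check: 1 degree = 0.017453293 rad, so 3.317 degree = 3.317 * 0.017453293 = 0.057892571 rad. 1 min = 60 s, so 0.6291 min = 0.6291 * 60 = 37.746 s. Combine: 0.057892571 rad / 37.746 s = 0.0015337406 rad/s. 1 deg/s = 0.017453293 rad/s, so 0.0015337406 rad/s = 0.0015337406 / 0.017453293 = 0.087876861 deg/s ≈ 0.08788 deg/s (4 s.f.).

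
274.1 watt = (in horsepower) 274.1 watt = 274.1 W. 1 horsepower = 745.69987 W, so 274.1 W = 274.1 / 745.69987 = 0.36757415 horsepower ≈ 0.3676 horsepower (4 s.f.). Final answer: 0.3676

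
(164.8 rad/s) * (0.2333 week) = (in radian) 2.325e+07. Check: 164.8 rad/s is already in rad/s. 1 week = 604800 s, so 0.2333 week = 0.2333 * 604800 = 141099.84 s. Combine: 164.8 rad/s * 141099.84 s = 23253254 rad. 23253254 rad = 23253254 radian ≈ 2.325e+07 radian (4 s.f.).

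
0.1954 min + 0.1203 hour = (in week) 1 min = 60 s, so 0.1954 min = 0.1954 * 60 = 11.724 s. 1 hour = 3600 s, so 0.1203 hour = 0.1203 * 3600 = 433.08 s. Sum: 11.724 + 433.08 = 444.804 s. 1 week = 604800 s, so 444.804 s = 444.804 / 604800 = 0.00073545635 week ≈ 0.0007355 week (4 s.f.). Final answer: 0.0007355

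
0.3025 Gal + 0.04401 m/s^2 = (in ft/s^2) 0.1543. Check: 1 Gal = 0.01 m/s^2, so 0.3025 Gal = 0.3025 * 0.01 = 0.003025 m/s^2. 0.04401 m/s^2 is already in m/s^2. Sum: 0.003025 + 0.04401 = 0.047035 m/s^2. 1 ft/s^2 = 0.3048 m/s^2, so 0.047035 m/s^2 = 0.047035 / 0.3048 = 0.1543143 ft/s^2 ≈ 0.1543 ft/s^2 (4 s.f.).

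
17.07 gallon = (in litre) 64.62. Check: 1 gallon = 0.0037854118 m^3, so 17.07 gallon = 17.07 * 0.0037854118 = 0.064616979 m^3. 1 litre = 0.001 m^3, so 0.064616979 m^3 = 0.064616979 / 0.001 = 64.616979 litre ≈ 64.62 litre (4 s.f.).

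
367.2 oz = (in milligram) 1 oz = 0.028349523 kg, so 367.2 oz = 367.2 * 0.028349523 = 10.409945 kg. 1 milligram = 1e-06 kg, so 10.409945 kg = 10.409945 / 1e-06 = 10409945 milligram ≈ 1.041e+07 milligram (4 s.f.). Final answer: 1.041e+07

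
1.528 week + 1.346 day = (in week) 1.72. Check: 1 week = 604800 s, so 1.528 week = 1.528 * 604800 = 924134.4 s. 1 day = 86400 s, so 1.346 day = 1.346 * 86400 = 116294.4 s. Sum: 924134.4 + 116294.4 = 1040428.8 s. 1 week = 604800 s, so 1040428.8 s = 1040428.8 / 604800 = 1.7202857 week ≈ 1.72 week (4 s.f.).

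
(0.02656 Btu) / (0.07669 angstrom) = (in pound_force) 1 Btu = 1055.0559 J, so 0.02656 Btu = 0.02656 * 1055.0559 = 28.022283 J. 1 angstrom = 1e-10 m, so 0.07669 angstrom = 0.07669 * 1e-10 = 7.669e-12 m. Combine: 28.022283 J / 7.669e-12 m = 3.6539684e+12 N. 1 pound_force = 4.4482216 N, so 3.6539684e+12 N = 3.6539684e+12 / 4.4482216 = 8.2144477e+11 pound_force ≈ 8.214e+11 pound_force (4 s.f.). Final answer: 8.214e+11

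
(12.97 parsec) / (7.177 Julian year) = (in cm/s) 1.767e+11. Check: 1 parsec = 3.0856776e+16 m, so 12.97 parsec = 12.97 * 3.0856776e+16 = 4.0021238e+17 m. 1 Julian year = 31557600 s, so 7.177 Julian year = 7.177 * 31557600 = 2.264889e+08 s. Combine: 4.0021238e+17 m / 2.264889e+08 s = 1.7670287e+09 m/s. 1 cm/s = 0.01 m/s, so 1.7670287e+09 m/s = 1.7670287e+09 / 0.01 = 1.7670287e+11 cm/s ≈ 1.767e+11 cm/s (4 s.f.).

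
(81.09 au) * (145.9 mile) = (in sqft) 1 au = 1.4959787e+11 m, so 81.09 au = 81.09 * 1.4959787e+11 = 1.2130891e+13 m. 1 mile = 1609.344 m, so 145.9 mile = 145.9 * 1609.344 = 234803.29 m. Combine: 1.2130891e+13 m * 234803.29 m = 2.8483732e+18 m^2. 1 sqft = 0.09290304 m^2, so 2.8483732e+18 m^2 = 2.8483732e+18 / 0.09290304 = 3.0659634e+19 sqft ≈ 3.066e+19 sqft (4 s.f.). Final answer: 3.066e+19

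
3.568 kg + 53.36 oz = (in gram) 5081. Check: 3.568 kg is already in kg. 1 oz = 0.028349523 kg, so 53.36 oz = 53.36 * 0.028349523 = 1.5127306 kg. Sum: 3.568 + 1.5127306 = 5.0807306 kg. 1 gram = 0.001 kg, so 5.0807306 kg = 5.0807306 / 0.001 = 5080.7306 gram ≈ 5081 gram (4 s.f.).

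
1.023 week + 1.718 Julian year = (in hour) 1 week = 604800 s, so 1.023 week = 1.023 * 604800 = 618710.4 s. 1 Julian year = 31557600 s, so 1.718 Julian year = 1.718 * 31557600 = 54215957 s. Sum: 618710.4 + 54215957 = 54834667 s. 1 hour = 3600 s, so 54834667 s = 54834667 / 3600 = 15231.852 hour ≈ 1.523e+04 hour (4 s.f.). Final answer: 1.523e+04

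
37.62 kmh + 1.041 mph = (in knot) 1 kmh = 0.27777778 m/s, so 37.62 kmh = 37.62 * 0.27777778 = 10.45 m/s. 1 mph = 0.44704 m/s, so 1.041 mph = 1.041 * 0.44704 = 0.46536864 m/s. Sum: 10.45 + 0.46536864 = 10.915369 m/s. 1 knot = 0.51444444 m/s, so 10.915369 m/s = 10.915369 / 0.51444444 = 21.217779 knot ≈ 21.22 knot (4 s.f.). Final answer: 21.22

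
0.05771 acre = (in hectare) 0.02335. Check: 1 acre = 4046.8564 m^2, so 0.05771 acre = 0.05771 * 4046.8564 = 233.54408 m^2. 1 hectare = 10000 m^2, so 233.54408 m^2 = 233.54408 / 10000 = 0.023354408 hectare ≈ 0.02335 hectare (4 s.f.).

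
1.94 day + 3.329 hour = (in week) 1 day = 86400 s, so 1.94 day = 1.94 * 86400 = 167616 s. 1 hour = 3600 s, so 3.329 hour = 3.329 * 3600 = 11984.4 s. Sum: 167616 + 11984.4 = 179600.4 s. 1 week = 604800 s, so 179600.4 s = 179600.4 / 604800 = 0.29695833 week ≈ 0.297 week (4 s.f.). Final answer: 0.297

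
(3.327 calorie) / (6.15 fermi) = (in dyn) 2.263e+20. Check: 1 calorie = 4.184 J, so 3.327 calorie = 3.327 * 4.184 = 13.920168 J. 1 fermi = 1e-15 m, so 6.15 fermi = 6.15 * 1e-15 = 6.15e-15 m. Combine: 13.920168 J / 6.15e-15 m = 2.263442e+15 N. 1 dyn = 1e-05 N, so 2.263442e+15 N = 2.263442e+15 / 1e-05 = 2.263442e+20 dyn ≈ 2.263e+20 dyn (4 s.f.).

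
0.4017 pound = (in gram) 1 pound = 0.45359237 kg, so 0.4017 pound = 0.4017 * 0.45359237 = 0.18220806 kg. 1 gram = 0.001 kg, so 0.18220806 kg = 0.18220806 / 0.001 = 182.20806 gram ≈ 182.2 gram (4 s.f.). Final answer: 182.2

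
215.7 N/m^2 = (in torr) 1.618. Check: 215.7 N/m^2 = 215.7 Pa. 1 torr = 133.32237 Pa, so 215.7 Pa = 215.7 / 133.32237 = 1.617883 torr ≈ 1.618 torr (4 s.f.).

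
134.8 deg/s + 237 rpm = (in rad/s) 27.17. Check: 1 deg/s = 0.017453293 rad/s, so 134.8 deg/s = 134.8 * 0.017453293 = 2.3527038 rad/s. 1 rpm = 0.10471976 rad/s, so 237 rpm = 237 * 0.10471976 = 24.818582 rad/s. Sum: 2.3527038 + 24.818582 = 27.171286 rad/s. Result: 27.171286 rad/s ≈ 27.17 rad/s (4 s.f.).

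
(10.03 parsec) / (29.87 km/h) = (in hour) 1 parsec = 3.0856776e+16 m, so 10.03 parsec = 10.03 * 3.0856776e+16 = 3.0949346e+17 m. 1 km/h = 0.27777778 m/s, so 29.87 km/h = 29.87 * 0.27777778 = 8.2972222 m/s. Combine: 3.0949346e+17 m / 8.2972222 m/s = 3.7300852e+16 s. 1 hour = 3600 s, so 3.7300852e+16 s = 3.7300852e+16 / 3600 = 1.0361348e+13 hour ≈ 1.036e+13 hour (4 s.f.). Final answer: 1.036e+13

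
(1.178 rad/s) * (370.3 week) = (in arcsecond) 1.178 rad/s is already in rad/s. 1 week = 604800 s, so 370.3 week = 370.3 * 604800 = 2.2395744e+08 s. Combine: 1.178 rad/s * 2.2395744e+08 s = 2.6382186e+08 rad. 1 arcsecond = 4.8481368e-06 rad, so 2.6382186e+08 rad = 2.6382186e+08 / 4.8481368e-06 = 5.4417166e+13 arcsecond ≈ 5.442e+13 arcsecond (4 s.f.). Final answer: 5.442e+13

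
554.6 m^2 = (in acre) 1 acre = 4046.8564 m^2, so 554.6 m^2 = 554.6 / 4046.8564 = 0.13704464 acre ≈ 0.137 acre (4 s.f.). Final answer: 0.137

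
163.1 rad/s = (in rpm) 1 rpm = 0.10471976 rad/s, so 163.1 rad/s = 163.1 / 0.10471976 = 1557.4903 rpm ≈ 1557 rpm (4 s.f.). Final answer: 1557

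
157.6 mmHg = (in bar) 1 mmHg = 133.32237 Pa, so 157.6 mmHg = 157.6 * 133.32237 = 21011.605 Pa. 1 bar = 100000 Pa, so 21011.605 Pa = 21011.605 / 100000 = 0.21011605 bar ≈ 0.2101 bar (4 s.f.). Final answer: 0.2101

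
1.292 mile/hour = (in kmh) 1 mile/hour = 0.44704 m/s, so 1.292 mile/hour = 1.292 * 0.44704 = 0.57757568 m/s. 1 kmh = 0.27777778 m/s, so 0.57757568 m/s = 0.57757568 / 0.27777778 = 2.0792724 kmh ≈ 2.079 kmh (4 s.f.). Final answer: 2.079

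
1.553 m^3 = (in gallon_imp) 1 gallon_imp = 0.00454609 m^3, so 1.553 m^3 = 1.553 / 0.00454609 = 341.61224 gallon_imp ≈ 341.6 gallon_imp (4 s.f.). Final answer: 341.6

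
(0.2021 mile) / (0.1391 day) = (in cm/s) 2.706. Check: 1 mile = 1609.344 m, so 0.2021 mile = 0.2021 * 1609.344 = 325.24842 m. 1 day = 86400 s, so 0.1391 day = 0.1391 * 86400 = 12018.24 s. Combine: 325.24842 m / 12018.24 s = 0.0270629 m/s. 1 cm/s = 0.01 m/s, so 0.0270629 m/s = 0.0270629 / 0.01 = 2.70629 cm/s ≈ 2.706 cm/s (4 s.f.).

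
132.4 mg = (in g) 0.1324. Check: 1 mg = 1e-06 kg, so 132.4 mg = 132.4 * 1e-06 = 0.0001324 kg. 1 g = 0.001 kg, so 0.0001324 kg = 0.0001324 / 0.001 = 0.1324 g.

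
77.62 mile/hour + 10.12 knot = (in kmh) 1 mile/hour = 0.44704 m/s, so 77.62 mile/hour = 77.62 * 0.44704 = 34.699245 m/s. 1 knot = 0.51444444 m/s, so 10.12 knot = 10.12 * 0.51444444 = 5.2061778 m/s. Sum: 34.699245 + 5.2061778 = 39.905423 m/s. 1 kmh = 0.27777778 m/s, so 39.905423 m/s = 39.905423 / 0.27777778 = 143.65952 kmh ≈ 143.7 kmh (4 s.f.). Final answer: 143.7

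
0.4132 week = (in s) 1 week = 604800 s, so 0.4132 week = 0.4132 * 604800 = 249903.36 s. Result: 249903.36 s ≈ 2.499e+05 s (4 s.f.). Final answer: 2.499e+05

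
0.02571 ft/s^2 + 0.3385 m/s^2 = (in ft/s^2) 1.136. Check: 1 ft/s^2 = 0.3048 m/s^2, so 0.02571 ft/s^2 = 0.02571 * 0.3048 = 0.007836408 m/s^2. 0.3385 m/s^2 is already in m/s^2. Sum: 0.007836408 + 0.3385 = 0.34633641 m/s^2. 1 ft/s^2 = 0.3048 m/s^2, so 0.34633641 m/s^2 = 0.34633641 / 0.3048 = 1.1362743 ft/s^2 ≈ 1.136 ft/s^2 (4 s.f.).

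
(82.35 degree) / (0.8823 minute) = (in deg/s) 1.556. Check: 1 degree = 0.017453293 rad, so 82.35 degree = 82.35 * 0.017453293 = 1.4372786 rad. 1 minute = 60 s, so 0.8823 minute = 0.8823 * 60 = 52.938 s. Combine: 1.4372786 rad / 52.938 s = 0.027150226 rad/s. 1 deg/s = 0.017453293 rad/s, so 0.027150226 rad/s = 0.027150226 / 0.017453293 = 1.5555933 deg/s ≈ 1.556 deg/s (4 s.f.).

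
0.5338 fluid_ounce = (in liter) 0.01579. Check: 1 fluid_ounce = 2.957353e-05 m^3, so 0.5338 fluid_ounce = 0.5338 * 2.957353e-05 = 1.578635e-05 m^3. 1 liter = 0.001 m^3, so 1.578635e-05 m^3 = 1.578635e-05 / 0.001 = 0.01578635 liter ≈ 0.01579 liter (4 s.f.).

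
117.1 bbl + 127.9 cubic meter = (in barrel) 921.6. Check: 1 bbl = 0.15898729 m^3, so 117.1 bbl = 117.1 * 0.15898729 = 18.617412 m^3. 127.9 cubic meter = 127.9 m^3. Sum: 18.617412 + 127.9 = 146.51741 m^3. 1 barrel = 0.15898729 m^3, so 146.51741 m^3 = 146.51741 / 0.15898729 = 921.5668 barrel ≈ 921.6 barrel (4 s.f.).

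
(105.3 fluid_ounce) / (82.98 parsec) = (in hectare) 1.216e-25. Check: 1 fluid_ounce = 2.957353e-05 m^3, so 105.3 fluid_ounce = 105.3 * 2.957353e-05 = 0.0031140927 m^3. 1 parsec = 3.0856776e+16 m, so 82.98 parsec = 82.98 * 3.0856776e+16 = 2.5604953e+18 m. Combine: 0.0031140927 m^3 / 2.5604953e+18 m = 1.2162072e-21 m^2. 1 hectare = 10000 m^2, so 1.2162072e-21 m^2 = 1.2162072e-21 / 10000 = 1.2162072e-25 hectare ≈ 1.216e-25 hectare (4 s.f.).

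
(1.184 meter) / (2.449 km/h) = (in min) 1.184 meter = 1.184 m. 1 km/h = 0.27777778 m/s, so 2.449 km/h = 2.449 * 0.27777778 = 0.68027778 m/s. Combine: 1.184 m / 0.68027778 m/s = 1.7404655 s. 1 min = 60 s, so 1.7404655 s = 1.7404655 / 60 = 0.029007758 min ≈ 0.02901 min (4 s.f.). Final answer: 0.02901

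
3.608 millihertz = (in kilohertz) 1 millihertz = 0.001 Hz, so 3.608 millihertz = 3.608 * 0.001 = 0.003608 Hz. 1 kilohertz = 1000 Hz, so 0.003608 Hz = 0.003608 / 1000 = 3.608e-06 kilohertz. Final answer: 3.608e-06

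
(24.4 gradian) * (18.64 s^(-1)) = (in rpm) 1 gradian = 0.015707963 rad, so 24.4 gradian = 24.4 * 0.015707963 = 0.3832743 rad. 18.64 s^(-1) = 18.64 Hz. Combine: 0.3832743 rad * 18.64 Hz = 7.144233 rad/s. 1 rpm = 0.10471976 rad/s, so 7.144233 rad/s = 7.144233 / 0.10471976 = 68.2224 rpm ≈ 68.22 rpm (4 s.f.). Final answer: 68.22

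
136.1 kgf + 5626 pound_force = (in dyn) 2.636e+09. Check: 1 kgf = 9.80665 N, so 136.1 kgf = 136.1 * 9.80665 = 1334.6851 N. 1 pound_force = 4.4482216 N, so 5626 pound_force = 5626 * 4.4482216 = 25025.695 N. Sum: 1334.6851 + 25025.695 = 26360.38 N. 1 dyn = 1e-05 N, so 26360.38 N = 26360.38 / 1e-05 = 2.636038e+09 dyn ≈ 2.636e+09 dyn (4 s.f.).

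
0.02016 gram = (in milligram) 1 gram = 0.001 kg, so 0.02016 gram = 0.02016 * 0.001 = 2.016e-05 kg. 1 milligram = 1e-06 kg, so 2.016e-05 kg = 2.016e-05 / 1e-06 = 20.16 milligram. Final answer: 20.16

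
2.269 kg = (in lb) 5.002. Check: 1 lb = 0.45359237 kg, so 2.269 kg = 2.269 / 0.45359237 = 5.0022887 lb ≈ 5.002 lb (4 s.f.).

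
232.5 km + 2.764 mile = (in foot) 1 km = 1000 m, so 232.5 km = 232.5 * 1000 = 232500 m. 1 mile = 1609.344 m, so 2.764 mile = 2.764 * 1609.344 = 4448.2268 m. Sum: 232500 + 4448.2268 = 236948.23 m. 1 foot = 0.3048 m, so 236948.23 m = 236948.23 / 0.3048 = 777389.2 foot ≈ 7.774e+05 foot (4 s.f.). Final answer: 7.774e+05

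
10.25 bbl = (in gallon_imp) 358.5. Check: 1 bbl = 0.15898729 m^3, so 10.25 bbl = 10.25 * 0.15898729 = 1.6296198 m^3. 1 gallon_imp = 0.00454609 m^3, so 1.6296198 m^3 = 1.6296198 / 0.00454609 = 358.46624 gallon_imp ≈ 358.5 gallon_imp (4 s.f.).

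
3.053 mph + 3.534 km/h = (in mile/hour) 5.249. Check: 1 mph = 0.44704 m/s, so 3.053 mph = 3.053 * 0.44704 = 1.3648131 m/s. 1 km/h = 0.27777778 m/s, so 3.534 km/h = 3.534 * 0.27777778 = 0.98166667 m/s. Sum: 1.3648131 + 0.98166667 = 2.3464798 m/s. 1 mile/hour = 0.44704 m/s, so 2.3464798 m/s = 2.3464798 / 0.44704 = 5.2489258 mile/hour ≈ 5.249 mile/hour (4 s.f.).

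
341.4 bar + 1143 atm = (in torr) 1 bar = 100000 Pa, so 341.4 bar = 341.4 * 100000 = 34140000 Pa. 1 atm = 101325 Pa, so 1143 atm = 1143 * 101325 = 1.1581448e+08 Pa. Sum: 34140000 + 1.1581448e+08 = 1.4995448e+08 Pa. 1 torr = 133.32237 Pa, so 1.4995448e+08 Pa = 1.4995448e+08 / 133.32237 = 1124751.1 torr ≈ 1.125e+06 torr (4 s.f.). Final answer: 1.125e+06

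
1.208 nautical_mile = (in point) 6.342e+06. Check: 1 nautical_mile = 1852 m, so 1.208 nautical_mile = 1.208 * 1852 = 2237.216 m. 1 point = 0.00035277778 m, so 2237.216 m = 2237.216 / 0.00035277778 = 6341714.6 point ≈ 6.342e+06 point (4 s.f.).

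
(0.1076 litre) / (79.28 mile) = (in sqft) 1 litre = 0.001 m^3, so 0.1076 litre = 0.1076 * 0.001 = 0.0001076 m^3. 1 mile = 1609.344 m, so 79.28 mile = 79.28 * 1609.344 = 127588.79 m. Combine: 0.0001076 m^3 / 127588.79 m = 8.4333426e-10 m^2. 1 sqft = 0.09290304 m^2, so 8.4333426e-10 m^2 = 8.4333426e-10 / 0.09290304 = 9.0775744e-09 sqft ≈ 9.078e-09 sqft (4 s.f.). Final answer: 9.078e-09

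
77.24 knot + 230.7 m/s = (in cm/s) 1 knot = 0.51444444 m/s, so 77.24 knot = 77.24 * 0.51444444 = 39.735689 m/s. 230.7 m/s is already in m/s. Sum: 39.735689 + 230.7 = 270.43569 m/s. 1 cm/s = 0.01 m/s, so 270.43569 m/s = 270.43569 / 0.01 = 27043.569 cm/s ≈ 2.704e+04 cm/s (4 s.f.). Final answer: 2.704e+04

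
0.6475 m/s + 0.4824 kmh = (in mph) 1.748. Check: 0.6475 m/s is already in m/s. 1 kmh = 0.27777778 m/s, so 0.4824 kmh = 0.4824 * 0.27777778 = 0.134 m/s. Sum: 0.6475 + 0.134 = 0.7815 m/s. 1 mph = 0.44704 m/s, so 0.7815 m/s = 0.7815 / 0.44704 = 1.7481657 mph ≈ 1.748 mph (4 s.f.).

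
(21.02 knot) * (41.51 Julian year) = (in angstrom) 1.417e+20. Check: 1 knot = 0.51444444 m/s, so 21.02 knot = 21.02 * 0.51444444 = 10.813622 m/s. 1 Julian year = 31557600 s, so 41.51 Julian year = 41.51 * 31557600 = 1.309956e+09 s. Combine: 10.813622 m/s * 1.309956e+09 s = 1.4165369e+10 m. 1 angstrom = 1e-10 m, so 1.4165369e+10 m = 1.4165369e+10 / 1e-10 = 1.4165369e+20 angstrom ≈ 1.417e+20 angstrom (4 s.f.).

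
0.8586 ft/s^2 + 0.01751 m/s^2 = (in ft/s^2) 0.916. Check: 1 ft/s^2 = 0.3048 m/s^2, so 0.8586 ft/s^2 = 0.8586 * 0.3048 = 0.26170128 m/s^2. 0.01751 m/s^2 is already in m/s^2. Sum: 0.26170128 + 0.01751 = 0.27921128 m/s^2. 1 ft/s^2 = 0.3048 m/s^2, so 0.27921128 m/s^2 = 0.27921128 / 0.3048 = 0.91604751 ft/s^2 ≈ 0.916 ft/s^2 (4 s.f.).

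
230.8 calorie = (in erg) 9.657e+09. Check: 1 calorie = 4.184 J, so 230.8 calorie = 230.8 * 4.184 = 965.6672 J. 1 erg = 1e-07 J, so 965.6672 J = 965.6672 / 1e-07 = 9.656672e+09 erg ≈ 9.657e+09 erg (4 s.f.).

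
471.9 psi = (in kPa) 1 psi = 6894.7573 Pa, so 471.9 psi = 471.9 * 6894.7573 = 3253636 Pa. 1 kPa = 1000 Pa, so 3253636 Pa = 3253636 / 1000 = 3253.636 kPa ≈ 3254 kPa (4 s.f.). Final answer: 3254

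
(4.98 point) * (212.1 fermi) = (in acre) 9.208e-20. Check: 1 point = 0.00035277778 m, so 4.98 point = 4.98 * 0.00035277778 = 0.0017568333 m. 1 fermi = 1e-15 m, so 212.1 fermi = 212.1 * 1e-15 = 2.121e-13 m. Combine: 0.0017568333 m * 2.121e-13 m = 3.7262435e-16 m^2. 1 acre = 4046.8564 m^2, so 3.7262435e-16 m^2 = 3.7262435e-16 / 4046.8564 = 9.2077482e-20 acre ≈ 9.208e-20 acre (4 s.f.).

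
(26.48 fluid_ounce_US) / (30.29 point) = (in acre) 1 fluid_ounce_US = 2.957353e-05 m^3, so 26.48 fluid_ounce_US = 26.48 * 2.957353e-05 = 0.00078310706 m^3. 1 point = 0.00035277778 m, so 30.29 point = 30.29 * 0.00035277778 = 0.010685639 m. Combine: 0.00078310706 m^3 / 0.010685639 m = 0.073285937 m^2. 1 acre = 4046.8564 m^2, so 0.073285937 m^2 = 0.073285937 / 4046.8564 = 1.810935e-05 acre ≈ 1.811e-05 acre (4 s.f.). Final answer: 1.811e-05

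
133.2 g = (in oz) 1 g = 0.001 kg, so 133.2 g = 133.2 * 0.001 = 0.1332 kg. 1 oz = 0.028349523 kg, so 0.1332 kg = 0.1332 / 0.028349523 = 4.6984917 oz ≈ 4.698 oz (4 s.f.). Final answer: 4.698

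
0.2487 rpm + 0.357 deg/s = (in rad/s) 0.03227. Check: 1 rpm = 0.10471976 rad/s, so 0.2487 rpm = 0.2487 * 0.10471976 = 0.026043803 rad/s. 1 deg/s = 0.017453293 rad/s, so 0.357 deg/s = 0.357 * 0.017453293 = 0.0062308254 rad/s. Sum: 0.026043803 + 0.0062308254 = 0.032274629 rad/s. Result: 0.032274629 rad/s ≈ 0.03227 rad/s (4 s.f.).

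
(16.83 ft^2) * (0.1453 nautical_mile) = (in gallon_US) 1.111e+05. Check: 1 ft^2 = 0.09290304 m^2, so 16.83 ft^2 = 16.83 * 0.09290304 = 1.5635582 m^2. 1 nautical_mile = 1852 m, so 0.1453 nautical_mile = 0.1453 * 1852 = 269.0956 m. Combine: 1.5635582 m^2 * 269.0956 m = 420.74662 m^3. 1 gallon_US = 0.0037854118 m^3, so 420.74662 m^3 = 420.74662 / 0.0037854118 = 111149.5 gallon_US ≈ 1.111e+05 gallon_US (4 s.f.).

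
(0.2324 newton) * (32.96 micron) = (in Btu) 7.26e-09. Check: 0.2324 newton = 0.2324 N. 1 micron = 1e-06 m, so 32.96 micron = 32.96 * 1e-06 = 3.296e-05 m. Combine: 0.2324 N * 3.296e-05 m = 7.659904e-06 J. 1 Btu = 1055.0559 J, so 7.659904e-06 J = 7.659904e-06 / 1055.0559 = 7.2601882e-09 Btu ≈ 7.26e-09 Btu (4 s.f.).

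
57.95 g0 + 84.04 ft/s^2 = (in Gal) 5.939e+04. Check: 1 g0 = 9.80665 m/s^2, so 57.95 g0 = 57.95 * 9.80665 = 568.29537 m/s^2. 1 ft/s^2 = 0.3048 m/s^2, so 84.04 ft/s^2 = 84.04 * 0.3048 = 25.615392 m/s^2. Sum: 568.29537 + 25.615392 = 593.91076 m/s^2. 1 Gal = 0.01 m/s^2, so 593.91076 m/s^2 = 593.91076 / 0.01 = 59391.076 Gal ≈ 5.939e+04 Gal (4 s.f.).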